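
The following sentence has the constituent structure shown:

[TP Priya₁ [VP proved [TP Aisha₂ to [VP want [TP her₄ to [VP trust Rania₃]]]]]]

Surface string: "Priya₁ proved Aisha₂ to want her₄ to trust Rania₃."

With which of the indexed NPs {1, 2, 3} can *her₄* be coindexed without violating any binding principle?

*her* is a pronoun, so Principle B applies: it must be free in its binding domain.
Binding domain of *her₄*: the embedded TP, whose subject is Aisha₂.
*Priya₁* c-commands the pronoun but from outside its binding domain, and is not c-commanded by it → coindexation permitted.
*Aisha₂* c-commands the pronoun within its binding domain → coindexation would violate Principle B.
*Rania₃*: the pronoun c-commands this R-expression → coindexation would violate Principle C on *Rania₃*.

{1}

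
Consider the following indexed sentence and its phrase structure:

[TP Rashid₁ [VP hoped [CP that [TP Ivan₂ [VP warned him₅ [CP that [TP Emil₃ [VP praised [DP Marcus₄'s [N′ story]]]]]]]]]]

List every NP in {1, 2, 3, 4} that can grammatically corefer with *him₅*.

*him* is a pronoun, so Principle B applies: it must be free in its binding domain.
Binding domain of *him₅*: the embedded TP, whose subject is Ivan₂.
*Rashid₁* c-commands the pronoun but from outside its binding domain, and is not c-commanded by it → coindexation permitted.
*Ivan₂* c-commands the pronoun within its binding domain → coindexation would violate Principle B.
*Emil₃*: the pronoun c-commands this R-expression → coindexation would violate Principle C on *Emil₃*.
*Marcus₄*: the pronoun c-commands this R-expression → coindexation would violate Principle C on *Marcus₄*.

{1}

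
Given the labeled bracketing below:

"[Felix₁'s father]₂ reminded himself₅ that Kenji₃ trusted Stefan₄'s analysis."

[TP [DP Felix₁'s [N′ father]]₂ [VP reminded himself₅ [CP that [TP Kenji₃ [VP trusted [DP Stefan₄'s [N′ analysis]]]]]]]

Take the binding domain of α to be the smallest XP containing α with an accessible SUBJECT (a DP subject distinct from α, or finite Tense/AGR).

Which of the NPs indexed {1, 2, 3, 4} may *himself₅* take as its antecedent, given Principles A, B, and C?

*himself* is an anaphor, so Principle A applies: it must be bound in its binding domain.
Binding domain of *himself₅*: the matrix TP, whose subject is [Felix₁'s father]₂.
*Felix₁* does not c-command the anaphor → cannot bind it.
*[Felix₁'s father]₂* c-commands the anaphor within its binding domain → licit binder.
*Kenji₃* does not c-command the anaphor → cannot bind it.
*Stefan₄* does not c-command the anaphor → cannot bind it.

{2}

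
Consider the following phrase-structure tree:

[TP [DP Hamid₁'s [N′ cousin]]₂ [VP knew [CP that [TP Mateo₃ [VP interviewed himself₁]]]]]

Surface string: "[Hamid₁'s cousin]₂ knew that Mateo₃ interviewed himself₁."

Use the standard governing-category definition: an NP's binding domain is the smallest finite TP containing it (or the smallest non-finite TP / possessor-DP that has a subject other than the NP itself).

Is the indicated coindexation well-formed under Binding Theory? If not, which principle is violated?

Principle A

The two coindexed NPs are *Hamid₁* and *himself₁*.
*himself₁* is an anaphor. Principle A requires it to be bound within its binding domain — the embedded TP, whose subject is Mateo₃.
Within that domain it is c-commanded by *Mateo₃*, which does not share its index.
*Hamid₁* does not c-command the anaphor at all.
The anaphor is unbound in its domain → Principle A violation.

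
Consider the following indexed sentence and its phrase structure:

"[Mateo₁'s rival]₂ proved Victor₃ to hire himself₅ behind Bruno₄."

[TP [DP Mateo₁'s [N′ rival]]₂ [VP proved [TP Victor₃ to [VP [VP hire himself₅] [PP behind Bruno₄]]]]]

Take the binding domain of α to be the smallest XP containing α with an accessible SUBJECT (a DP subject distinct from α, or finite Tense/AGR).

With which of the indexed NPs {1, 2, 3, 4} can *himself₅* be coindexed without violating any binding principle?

{3}

*himself* is an anaphor, so Principle A applies: it must be bound in its binding domain.
Binding domain of *himself₅*: the embedded TP, whose subject is Victor₃.
*Mateo₁* does not c-command the anaphor → cannot bind it.
*[Mateo₁'s rival]₂* c-commands the anaphor but is outside its binding domain → cannot satisfy Principle A.
*Victor₃* c-commands the anaphor within its binding domain → licit binder.
*Bruno₄* does not c-command the anaphor → cannot bind it.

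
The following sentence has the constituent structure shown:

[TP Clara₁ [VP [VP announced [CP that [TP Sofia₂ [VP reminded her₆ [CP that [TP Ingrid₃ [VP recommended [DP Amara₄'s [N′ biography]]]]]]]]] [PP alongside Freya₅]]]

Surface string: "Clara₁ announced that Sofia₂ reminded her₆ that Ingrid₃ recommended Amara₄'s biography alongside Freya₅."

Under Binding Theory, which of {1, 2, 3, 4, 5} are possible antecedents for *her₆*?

{1, 5}

*her* is a pronoun, so Principle B applies: it must be free in its binding domain.
Binding domain of *her₆*: the embedded TP, whose subject is Sofia₂.
*Clara₁* c-commands the pronoun but from outside its binding domain, and is not c-commanded by it → coindexation permitted.
*Sofia₂* c-commands the pronoun within its binding domain → coindexation would violate Principle B.
*Ingrid₃*: the pronoun c-commands this R-expression → coindexation would violate Principle C on *Ingrid₃*.
*Amara₄*: the pronoun c-commands this R-expression → coindexation would violate Principle C on *Amara₄*.
*Freya₅* and the pronoun do not c-command one another → neither Principle B nor Principle C is at stake; coindexation permitted.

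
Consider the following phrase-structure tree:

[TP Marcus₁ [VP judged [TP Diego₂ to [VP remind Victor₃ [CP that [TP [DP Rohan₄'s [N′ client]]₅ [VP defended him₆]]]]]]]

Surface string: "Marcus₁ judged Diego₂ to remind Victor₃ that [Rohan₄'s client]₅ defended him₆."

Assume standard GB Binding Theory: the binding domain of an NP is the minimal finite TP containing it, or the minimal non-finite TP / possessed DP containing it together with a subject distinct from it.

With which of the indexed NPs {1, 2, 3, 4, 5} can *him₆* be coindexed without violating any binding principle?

*him* is a pronoun, so Principle B applies: it must be free in its binding domain.
Binding domain of *him₆*: the embedded TP, whose subject is [Rohan₄'s client]₅.
*Marcus₁* c-commands the pronoun but from outside its binding domain, and is not c-commanded by it → coindexation permitted.
*Diego₂* c-commands the pronoun but from outside its binding domain, and is not c-commanded by it → coindexation permitted.
*Victor₃* c-commands the pronoun but from outside its binding domain, and is not c-commanded by it → coindexation permitted.
*Rohan₄* and the pronoun do not c-command one another → neither Principle B nor Principle C is at stake; coindexation permitted.
*[Rohan₄'s client]₅* c-commands the pronoun within its binding domain → coindexation would violate Principle B.

{1, 2, 3, 4}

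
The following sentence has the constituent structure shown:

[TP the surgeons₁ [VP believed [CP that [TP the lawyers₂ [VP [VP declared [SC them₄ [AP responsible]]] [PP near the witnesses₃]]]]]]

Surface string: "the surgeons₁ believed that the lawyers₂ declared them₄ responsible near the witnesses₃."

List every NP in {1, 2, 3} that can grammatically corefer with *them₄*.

{1, 3}

*them* is a pronoun, so Principle B applies: it must be free in its binding domain.
Binding domain of *them₄*: the embedded TP, whose subject is the lawyers₂.
*the surgeons₁* c-commands the pronoun but from outside its binding domain, and is not c-commanded by it → coindexation permitted.
*the lawyers₂* c-commands the pronoun within its binding domain → coindexation would violate Principle B.
*the witnesses₃* and the pronoun do not c-command one another → neither Principle B nor Principle C is at stake; coindexation permitted.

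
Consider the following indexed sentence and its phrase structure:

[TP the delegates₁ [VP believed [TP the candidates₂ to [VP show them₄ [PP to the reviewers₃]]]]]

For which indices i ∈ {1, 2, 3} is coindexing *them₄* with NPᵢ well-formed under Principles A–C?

{1}

*them* is a pronoun, so Principle B applies: it must be free in its binding domain.
Binding domain of *them₄*: the embedded TP, whose subject is the candidates₂.
*the delegates₁* c-commands the pronoun but from outside its binding domain, and is not c-commanded by it → coindexation permitted.
*the candidates₂* c-commands the pronoun within its binding domain → coindexation would violate Principle B.
*the reviewers₃*: the pronoun c-commands this R-expression → coindexation would violate Principle C on *the reviewers₃*.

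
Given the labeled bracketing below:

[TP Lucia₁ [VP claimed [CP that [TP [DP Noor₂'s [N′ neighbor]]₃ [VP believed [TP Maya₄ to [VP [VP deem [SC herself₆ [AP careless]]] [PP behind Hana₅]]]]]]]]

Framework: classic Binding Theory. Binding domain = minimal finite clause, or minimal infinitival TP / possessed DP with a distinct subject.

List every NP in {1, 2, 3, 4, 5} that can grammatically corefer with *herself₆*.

*herself* is an anaphor, so Principle A applies: it must be bound in its binding domain.
Binding domain of *herself₆*: the embedded TP, whose subject is Maya₄.
*Lucia₁* c-commands the anaphor but is outside its binding domain → cannot satisfy Principle A.
*Noor₂* does not c-command the anaphor → cannot bind it.
*[Noor₂'s neighbor]₃* c-commands the anaphor but is outside its binding domain → cannot satisfy Principle A.
*Maya₄* c-commands the anaphor within its binding domain → licit binder.
*Hana₅* does not c-command the anaphor → cannot bind it.

{4}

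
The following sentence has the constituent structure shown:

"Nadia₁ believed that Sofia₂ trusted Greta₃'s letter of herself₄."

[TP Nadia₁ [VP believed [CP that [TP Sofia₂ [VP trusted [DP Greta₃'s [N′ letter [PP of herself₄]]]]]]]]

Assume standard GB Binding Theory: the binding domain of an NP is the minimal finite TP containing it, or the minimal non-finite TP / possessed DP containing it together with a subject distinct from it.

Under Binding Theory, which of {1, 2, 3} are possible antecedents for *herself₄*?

*herself* is an anaphor, so Principle A applies: it must be bound in its binding domain.
Binding domain of *herself₄*: the possessed DP, whose subject is Greta₃.
*Nadia₁* c-commands the anaphor but is outside its binding domain → cannot satisfy Principle A.
*Sofia₂* c-commands the anaphor but is outside its binding domain → cannot satisfy Principle A.
*Greta₃* c-commands the anaphor within its binding domain → licit binder.

{3}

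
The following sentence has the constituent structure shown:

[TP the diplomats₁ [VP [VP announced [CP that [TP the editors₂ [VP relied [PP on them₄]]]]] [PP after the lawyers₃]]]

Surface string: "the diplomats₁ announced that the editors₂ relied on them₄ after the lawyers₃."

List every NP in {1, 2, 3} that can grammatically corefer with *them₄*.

*them* is a pronoun, so Principle B applies: it must be free in its binding domain.
Binding domain of *them₄*: the embedded TP, whose subject is the editors₂.
*the diplomats₁* c-commands the pronoun but from outside its binding domain, and is not c-commanded by it → coindexation permitted.
*the editors₂* c-commands the pronoun within its binding domain → coindexation would violate Principle B.
*the lawyers₃* and the pronoun do not c-command one another → neither Principle B nor Principle C is at stake; coindexation permitted.

{1, 3}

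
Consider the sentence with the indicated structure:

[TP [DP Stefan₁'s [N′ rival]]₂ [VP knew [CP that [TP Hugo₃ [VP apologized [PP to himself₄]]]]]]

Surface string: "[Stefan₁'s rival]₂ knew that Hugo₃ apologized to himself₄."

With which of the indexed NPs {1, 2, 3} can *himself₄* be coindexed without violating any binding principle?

{3}

*himself* is an anaphor, so Principle A applies: it must be bound in its binding domain.
Binding domain of *himself₄*: the embedded TP, whose subject is Hugo₃.
*Stefan₁* does not c-command the anaphor → cannot bind it.
*[Stefan₁'s rival]₂* c-commands the anaphor but is outside its binding domain → cannot satisfy Principle A.
*Hugo₃* c-commands the anaphor within its binding domain → licit binder.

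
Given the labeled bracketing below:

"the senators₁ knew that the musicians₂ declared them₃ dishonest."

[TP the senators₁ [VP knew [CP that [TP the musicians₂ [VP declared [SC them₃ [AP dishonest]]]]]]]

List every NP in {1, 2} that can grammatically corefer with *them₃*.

{1}

*them* is a pronoun, so Principle B applies: it must be free in its binding domain.
Binding domain of *them₃*: the embedded TP, whose subject is the musicians₂.
*the senators₁* c-commands the pronoun but from outside its binding domain, and is not c-commanded by it → coindexation permitted.
*the musicians₂* c-commands the pronoun within its binding domain → coindexation would violate Principle B.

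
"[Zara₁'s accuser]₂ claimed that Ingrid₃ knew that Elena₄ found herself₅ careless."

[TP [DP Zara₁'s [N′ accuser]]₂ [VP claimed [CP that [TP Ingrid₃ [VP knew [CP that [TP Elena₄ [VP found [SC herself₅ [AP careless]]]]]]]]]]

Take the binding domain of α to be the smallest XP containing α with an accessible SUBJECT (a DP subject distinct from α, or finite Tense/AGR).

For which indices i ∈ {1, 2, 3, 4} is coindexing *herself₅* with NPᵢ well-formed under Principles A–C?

*herself* is an anaphor, so Principle A applies: it must be bound in its binding domain.
Binding domain of *herself₅*: the embedded TP, whose subject is Elena₄.
*Zara₁* does not c-command the anaphor → cannot bind it.
*[Zara₁'s accuser]₂* c-commands the anaphor but is outside its binding domain → cannot satisfy Principle A.
*Ingrid₃* c-commands the anaphor but is outside its binding domain → cannot satisfy Principle A.
*Elena₄* c-commands the anaphor within its binding domain → licit binder.

{4}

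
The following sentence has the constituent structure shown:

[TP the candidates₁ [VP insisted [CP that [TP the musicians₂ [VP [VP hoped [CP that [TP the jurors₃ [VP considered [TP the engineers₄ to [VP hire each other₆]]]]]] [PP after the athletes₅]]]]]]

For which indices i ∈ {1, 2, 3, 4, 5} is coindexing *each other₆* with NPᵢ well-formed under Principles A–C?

*each other* is an anaphor, so Principle A applies: it must be bound in its binding domain.
Binding domain of *each other₆*: the embedded TP, whose subject is the engineers₄.
*the candidates₁* c-commands the anaphor but is outside its binding domain → cannot satisfy Principle A.
*the musicians₂* c-commands the anaphor but is outside its binding domain → cannot satisfy Principle A.
*the jurors₃* c-commands the anaphor but is outside its binding domain → cannot satisfy Principle A.
*the engineers₄* c-commands the anaphor within its binding domain → licit binder.
*the athletes₅* does not c-command the anaphor → cannot bind it.

{4}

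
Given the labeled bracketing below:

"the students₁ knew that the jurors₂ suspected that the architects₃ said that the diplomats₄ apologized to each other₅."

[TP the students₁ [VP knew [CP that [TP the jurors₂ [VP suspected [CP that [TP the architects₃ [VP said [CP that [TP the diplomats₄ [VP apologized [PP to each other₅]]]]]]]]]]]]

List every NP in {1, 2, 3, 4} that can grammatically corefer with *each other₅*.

{4}

*each other* is an anaphor, so Principle A applies: it must be bound in its binding domain.
Binding domain of *each other₅*: the embedded TP, whose subject is the diplomats₄.
*the students₁* c-commands the anaphor but is outside its binding domain → cannot satisfy Principle A.
*the jurors₂* c-commands the anaphor but is outside its binding domain → cannot satisfy Principle A.
*the architects₃* c-commands the anaphor but is outside its binding domain → cannot satisfy Principle A.
*the diplomats₄* c-commands the anaphor within its binding domain → licit binder.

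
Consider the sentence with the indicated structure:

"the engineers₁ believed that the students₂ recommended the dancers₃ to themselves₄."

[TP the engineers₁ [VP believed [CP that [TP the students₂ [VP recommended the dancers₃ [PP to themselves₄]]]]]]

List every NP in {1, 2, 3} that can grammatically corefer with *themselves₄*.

*themselves* is an anaphor, so Principle A applies: it must be bound in its binding domain.
Binding domain of *themselves₄*: the embedded TP, whose subject is the students₂.
*the engineers₁* c-commands the anaphor but is outside its binding domain → cannot satisfy Principle A.
*the students₂* c-commands the anaphor within its binding domain → licit binder.
*the dancers₃* c-commands the anaphor within its binding domain → licit binder.

{2, 3}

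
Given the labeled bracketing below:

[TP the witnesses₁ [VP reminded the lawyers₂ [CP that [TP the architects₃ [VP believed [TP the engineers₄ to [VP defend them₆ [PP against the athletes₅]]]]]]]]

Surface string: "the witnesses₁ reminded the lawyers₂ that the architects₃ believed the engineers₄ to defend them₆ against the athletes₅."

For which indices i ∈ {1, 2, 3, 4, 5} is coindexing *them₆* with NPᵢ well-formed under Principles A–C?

{1, 2, 3}

*them* is a pronoun, so Principle B applies: it must be free in its binding domain.
Binding domain of *them₆*: the embedded TP, whose subject is the engineers₄.
*the witnesses₁* c-commands the pronoun but from outside its binding domain, and is not c-commanded by it → coindexation permitted.
*the lawyers₂* c-commands the pronoun but from outside its binding domain, and is not c-commanded by it → coindexation permitted.
*the architects₃* c-commands the pronoun but from outside its binding domain, and is not c-commanded by it → coindexation permitted.
*the engineers₄* c-commands the pronoun within its binding domain → coindexation would violate Principle B.
*the athletes₅*: the pronoun c-commands this R-expression → coindexation would violate Principle C on *the athletes₅*.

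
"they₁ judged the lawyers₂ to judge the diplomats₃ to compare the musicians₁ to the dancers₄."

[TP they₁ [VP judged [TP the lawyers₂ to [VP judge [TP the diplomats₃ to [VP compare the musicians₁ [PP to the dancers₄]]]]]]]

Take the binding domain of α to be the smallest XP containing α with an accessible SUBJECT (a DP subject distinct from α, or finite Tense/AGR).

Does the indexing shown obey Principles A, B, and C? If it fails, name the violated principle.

Principle C

The two coindexed NPs are *they₁* and *the musicians₁*.
*the musicians₁* is an R-expression. Principle C requires it to be free everywhere.
*they₁* c-commands it and carries the same index.
The R-expression is bound → Principle C violation.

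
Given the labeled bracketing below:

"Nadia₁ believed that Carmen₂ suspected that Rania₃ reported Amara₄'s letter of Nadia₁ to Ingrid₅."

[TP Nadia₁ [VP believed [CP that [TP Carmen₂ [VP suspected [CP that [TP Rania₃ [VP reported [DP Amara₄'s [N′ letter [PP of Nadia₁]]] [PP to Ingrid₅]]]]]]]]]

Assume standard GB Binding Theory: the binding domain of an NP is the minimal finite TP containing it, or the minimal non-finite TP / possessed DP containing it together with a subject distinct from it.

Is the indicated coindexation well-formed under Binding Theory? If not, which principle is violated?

The two coindexed NPs are *Nadia₁* (the higher occurrence) and *Nadia₁* (the lower occurrence).
*Nadia₁* (the lower occurrence) is an R-expression. Principle C requires it to be free everywhere.
*Nadia₁* (the higher occurrence) c-commands it and carries the same index.
The R-expression is bound → Principle C violation.

Principle C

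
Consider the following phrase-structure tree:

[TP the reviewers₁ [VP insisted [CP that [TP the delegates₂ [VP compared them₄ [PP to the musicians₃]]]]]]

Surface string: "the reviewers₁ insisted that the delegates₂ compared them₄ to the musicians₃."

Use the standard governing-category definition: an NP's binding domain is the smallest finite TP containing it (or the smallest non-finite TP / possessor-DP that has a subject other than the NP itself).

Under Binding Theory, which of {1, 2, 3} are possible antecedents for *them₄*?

*them* is a pronoun, so Principle B applies: it must be free in its binding domain.
Binding domain of *them₄*: the embedded TP, whose subject is the delegates₂.
*the reviewers₁* c-commands the pronoun but from outside its binding domain, and is not c-commanded by it → coindexation permitted.
*the delegates₂* c-commands the pronoun within its binding domain → coindexation would violate Principle B.
*the musicians₃*: the pronoun c-commands this R-expression → coindexation would violate Principle C on *the musicians₃*.

{1}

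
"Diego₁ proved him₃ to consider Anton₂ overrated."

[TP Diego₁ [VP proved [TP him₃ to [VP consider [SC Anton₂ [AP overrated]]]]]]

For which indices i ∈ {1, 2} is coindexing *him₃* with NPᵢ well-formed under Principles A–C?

*him* is a pronoun, so Principle B applies: it must be free in its binding domain.
Binding domain of *him₃*: the matrix TP, whose subject is Diego₁.
*Diego₁* c-commands the pronoun within its binding domain → coindexation would violate Principle B.
*Anton₂*: the pronoun c-commands this R-expression → coindexation would violate Principle C on *Anton₂*.

none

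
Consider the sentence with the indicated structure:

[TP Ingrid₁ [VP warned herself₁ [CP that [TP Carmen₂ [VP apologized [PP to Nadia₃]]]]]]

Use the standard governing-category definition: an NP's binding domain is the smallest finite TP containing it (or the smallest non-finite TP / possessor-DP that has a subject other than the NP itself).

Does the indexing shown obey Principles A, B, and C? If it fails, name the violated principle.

The two coindexed NPs are *Ingrid₁* and *herself₁*.
*herself₁* is an anaphor; its binding domain is the matrix TP, whose subject is Ingrid₁. *Ingrid₁* c-commands it within that domain and shares its index, so Principle A is satisfied.
*Ingrid₁* is an R-expression; *herself₁* does not c-command it, and no other NP shares its index, so Principle C is satisfied.
All principles are respected.

grammatical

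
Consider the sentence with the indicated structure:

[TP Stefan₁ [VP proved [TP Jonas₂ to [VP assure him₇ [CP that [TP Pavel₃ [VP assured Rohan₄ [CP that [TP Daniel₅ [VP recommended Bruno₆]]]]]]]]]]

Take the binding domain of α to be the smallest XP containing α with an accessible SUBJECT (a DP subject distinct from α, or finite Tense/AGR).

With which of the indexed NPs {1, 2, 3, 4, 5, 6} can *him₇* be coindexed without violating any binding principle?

*him* is a pronoun, so Principle B applies: it must be free in its binding domain.
Binding domain of *him₇*: the embedded TP, whose subject is Jonas₂.
*Stefan₁* c-commands the pronoun but from outside its binding domain, and is not c-commanded by it → coindexation permitted.
*Jonas₂* c-commands the pronoun within its binding domain → coindexation would violate Principle B.
*Pavel₃*: the pronoun c-commands this R-expression → coindexation would violate Principle C on *Pavel₃*.
*Rohan₄*: the pronoun c-commands this R-expression → coindexation would violate Principle C on *Rohan₄*.
*Daniel₅*: the pronoun c-commands this R-expression → coindexation would violate Principle C on *Daniel₅*.
*Bruno₆*: the pronoun c-commands this R-expression → coindexation would violate Principle C on *Bruno₆*.

{1}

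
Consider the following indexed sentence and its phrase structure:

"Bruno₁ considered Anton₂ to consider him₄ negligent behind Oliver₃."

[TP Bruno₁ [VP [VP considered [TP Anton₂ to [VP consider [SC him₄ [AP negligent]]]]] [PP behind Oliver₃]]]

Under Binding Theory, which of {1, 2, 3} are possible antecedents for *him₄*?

{1, 3}

*him* is a pronoun, so Principle B applies: it must be free in its binding domain.
Binding domain of *him₄*: the embedded TP, whose subject is Anton₂.
*Bruno₁* c-commands the pronoun but from outside its binding domain, and is not c-commanded by it → coindexation permitted.
*Anton₂* c-commands the pronoun within its binding domain → coindexation would violate Principle B.
*Oliver₃* and the pronoun do not c-command one another → neither Principle B nor Principle C is at stake; coindexation permitted.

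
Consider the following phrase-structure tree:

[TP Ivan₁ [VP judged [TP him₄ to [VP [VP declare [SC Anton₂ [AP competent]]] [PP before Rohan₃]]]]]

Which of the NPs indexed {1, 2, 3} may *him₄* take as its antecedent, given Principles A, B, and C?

*him* is a pronoun, so Principle B applies: it must be free in its binding domain.
Binding domain of *him₄*: the matrix TP, whose subject is Ivan₁.
*Ivan₁* c-commands the pronoun within its binding domain → coindexation would violate Principle B.
*Anton₂*: the pronoun c-commands this R-expression → coindexation would violate Principle C on *Anton₂*.
*Rohan₃*: the pronoun c-commands this R-expression → coindexation would violate Principle C on *Rohan₃*.

none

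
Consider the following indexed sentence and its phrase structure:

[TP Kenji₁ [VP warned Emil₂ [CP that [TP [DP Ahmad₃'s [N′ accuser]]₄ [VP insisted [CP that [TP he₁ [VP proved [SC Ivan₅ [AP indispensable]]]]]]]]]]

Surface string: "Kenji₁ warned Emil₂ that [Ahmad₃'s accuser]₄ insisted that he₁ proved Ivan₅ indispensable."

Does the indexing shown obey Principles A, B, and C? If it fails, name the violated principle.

grammatical

The two coindexed NPs are *Kenji₁* and *he₁*.
*he₁* is a pronoun; nothing c-commands it within its binding domain (the embedded TP.), so Principle B holds trivially.
*Kenji₁* is an R-expression; *he₁* does not c-command it, and no other NP shares its index, so Principle C is satisfied.
All principles are respected.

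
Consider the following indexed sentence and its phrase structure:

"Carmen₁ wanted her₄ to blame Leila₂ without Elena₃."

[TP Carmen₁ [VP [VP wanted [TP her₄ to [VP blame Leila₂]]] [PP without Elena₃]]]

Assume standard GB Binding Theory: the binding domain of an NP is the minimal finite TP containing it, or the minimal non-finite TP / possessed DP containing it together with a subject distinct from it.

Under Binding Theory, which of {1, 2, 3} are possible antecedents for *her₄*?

*her* is a pronoun, so Principle B applies: it must be free in its binding domain.
Binding domain of *her₄*: the matrix TP, whose subject is Carmen₁.
*Carmen₁* c-commands the pronoun within its binding domain → coindexation would violate Principle B.
*Leila₂*: the pronoun c-commands this R-expression → coindexation would violate Principle C on *Leila₂*.
*Elena₃* and the pronoun do not c-command one another → neither Principle B nor Principle C is at stake; coindexation permitted.

{3}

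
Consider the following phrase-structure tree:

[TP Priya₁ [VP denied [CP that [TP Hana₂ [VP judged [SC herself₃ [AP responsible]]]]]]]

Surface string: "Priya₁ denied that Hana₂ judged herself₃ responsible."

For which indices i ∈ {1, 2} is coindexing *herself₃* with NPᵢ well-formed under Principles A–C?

{2}

*herself* is an anaphor, so Principle A applies: it must be bound in its binding domain.
Binding domain of *herself₃*: the embedded TP, whose subject is Hana₂.
*Priya₁* c-commands the anaphor but is outside its binding domain → cannot satisfy Principle A.
*Hana₂* c-commands the anaphor within its binding domain → licit binder.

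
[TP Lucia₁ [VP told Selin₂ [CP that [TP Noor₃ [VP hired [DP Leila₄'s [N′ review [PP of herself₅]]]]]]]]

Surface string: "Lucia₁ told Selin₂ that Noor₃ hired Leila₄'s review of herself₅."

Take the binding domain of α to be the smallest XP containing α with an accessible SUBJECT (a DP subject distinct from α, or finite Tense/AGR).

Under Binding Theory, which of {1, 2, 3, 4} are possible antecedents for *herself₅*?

{4}

*herself* is an anaphor, so Principle A applies: it must be bound in its binding domain.
Binding domain of *herself₅*: the possessed DP, whose subject is Leila₄.
*Lucia₁* c-commands the anaphor but is outside its binding domain → cannot satisfy Principle A.
*Selin₂* c-commands the anaphor but is outside its binding domain → cannot satisfy Principle A.
*Noor₃* c-commands the anaphor but is outside its binding domain → cannot satisfy Principle A.
*Leila₄* c-commands the anaphor within its binding domain → licit binder.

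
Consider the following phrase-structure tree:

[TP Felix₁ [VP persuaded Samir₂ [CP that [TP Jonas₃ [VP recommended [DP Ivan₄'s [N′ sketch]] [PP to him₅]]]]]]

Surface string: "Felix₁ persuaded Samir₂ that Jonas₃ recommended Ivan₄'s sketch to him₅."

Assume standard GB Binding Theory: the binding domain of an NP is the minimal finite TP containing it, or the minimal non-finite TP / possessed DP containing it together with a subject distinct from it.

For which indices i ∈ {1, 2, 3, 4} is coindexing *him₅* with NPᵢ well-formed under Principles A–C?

{1, 2, 4}

*him* is a pronoun, so Principle B applies: it must be free in its binding domain.
Binding domain of *him₅*: the embedded TP, whose subject is Jonas₃.
*Felix₁* c-commands the pronoun but from outside its binding domain, and is not c-commanded by it → coindexation permitted.
*Samir₂* c-commands the pronoun but from outside its binding domain, and is not c-commanded by it → coindexation permitted.
*Jonas₃* c-commands the pronoun within its binding domain → coindexation would violate Principle B.
*Ivan₄* and the pronoun do not c-command one another → neither Principle B nor Principle C is at stake; coindexation permitted.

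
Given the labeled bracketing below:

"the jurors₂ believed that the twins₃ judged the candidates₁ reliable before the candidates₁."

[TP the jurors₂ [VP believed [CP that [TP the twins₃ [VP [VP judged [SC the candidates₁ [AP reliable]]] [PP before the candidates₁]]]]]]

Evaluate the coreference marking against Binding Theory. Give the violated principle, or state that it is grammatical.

The two coindexed NPs are *the candidates₁* and *the candidates₁*.
*the candidates₁* is an R-expression; no coindexed NP c-commands it, so Principle C holds.
*the candidates₁* is an R-expression; *the candidates₁* does not c-command it, and no other NP shares its index, so Principle C is satisfied.
All principles are respected.

grammatical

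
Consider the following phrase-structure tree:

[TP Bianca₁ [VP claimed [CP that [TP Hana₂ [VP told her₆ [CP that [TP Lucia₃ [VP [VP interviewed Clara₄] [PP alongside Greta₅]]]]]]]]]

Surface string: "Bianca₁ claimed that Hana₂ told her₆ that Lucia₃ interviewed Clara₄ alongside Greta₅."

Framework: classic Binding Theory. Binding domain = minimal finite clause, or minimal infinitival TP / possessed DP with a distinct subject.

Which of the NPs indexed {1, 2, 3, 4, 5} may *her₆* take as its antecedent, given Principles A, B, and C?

*her* is a pronoun, so Principle B applies: it must be free in its binding domain.
Binding domain of *her₆*: the embedded TP, whose subject is Hana₂.
*Bianca₁* c-commands the pronoun but from outside its binding domain, and is not c-commanded by it → coindexation permitted.
*Hana₂* c-commands the pronoun within its binding domain → coindexation would violate Principle B.
*Lucia₃*: the pronoun c-commands this R-expression → coindexation would violate Principle C on *Lucia₃*.
*Clara₄*: the pronoun c-commands this R-expression → coindexation would violate Principle C on *Clara₄*.
*Greta₅*: the pronoun c-commands this R-expression → coindexation would violate Principle C on *Greta₅*.

{1}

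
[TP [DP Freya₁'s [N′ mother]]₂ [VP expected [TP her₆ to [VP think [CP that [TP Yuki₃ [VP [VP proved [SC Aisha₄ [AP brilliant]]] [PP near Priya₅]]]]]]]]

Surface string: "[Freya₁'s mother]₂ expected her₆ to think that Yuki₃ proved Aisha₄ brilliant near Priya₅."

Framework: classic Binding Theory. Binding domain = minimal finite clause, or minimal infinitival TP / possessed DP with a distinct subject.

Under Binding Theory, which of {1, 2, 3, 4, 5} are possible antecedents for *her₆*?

*her* is a pronoun, so Principle B applies: it must be free in its binding domain.
Binding domain of *her₆*: the matrix TP, whose subject is [Freya₁'s mother]₂.
*Freya₁* and the pronoun do not c-command one another → neither Principle B nor Principle C is at stake; coindexation permitted.
*[Freya₁'s mother]₂* c-commands the pronoun within its binding domain → coindexation would violate Principle B.
*Yuki₃*: the pronoun c-commands this R-expression → coindexation would violate Principle C on *Yuki₃*.
*Aisha₄*: the pronoun c-commands this R-expression → coindexation would violate Principle C on *Aisha₄*.
*Priya₅*: the pronoun c-commands this R-expression → coindexation would violate Principle C on *Priya₅*.

{1}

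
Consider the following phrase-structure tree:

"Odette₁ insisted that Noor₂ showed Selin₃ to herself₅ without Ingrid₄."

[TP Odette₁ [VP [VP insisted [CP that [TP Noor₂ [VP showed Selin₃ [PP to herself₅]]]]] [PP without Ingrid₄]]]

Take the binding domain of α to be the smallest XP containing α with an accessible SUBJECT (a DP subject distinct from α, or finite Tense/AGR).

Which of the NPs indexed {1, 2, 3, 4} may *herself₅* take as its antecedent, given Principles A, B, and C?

*herself* is an anaphor, so Principle A applies: it must be bound in its binding domain.
Binding domain of *herself₅*: the embedded TP, whose subject is Noor₂.
*Odette₁* c-commands the anaphor but is outside its binding domain → cannot satisfy Principle A.
*Noor₂* c-commands the anaphor within its binding domain → licit binder.
*Selin₃* c-commands the anaphor within its binding domain → licit binder.
*Ingrid₄* does not c-command the anaphor → cannot bind it.

{2, 3}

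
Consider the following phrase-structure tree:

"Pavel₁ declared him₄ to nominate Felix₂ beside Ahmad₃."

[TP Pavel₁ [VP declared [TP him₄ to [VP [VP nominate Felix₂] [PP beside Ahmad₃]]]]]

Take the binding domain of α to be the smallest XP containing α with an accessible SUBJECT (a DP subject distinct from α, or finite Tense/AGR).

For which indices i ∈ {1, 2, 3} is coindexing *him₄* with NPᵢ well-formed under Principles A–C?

*him* is a pronoun, so Principle B applies: it must be free in its binding domain.
Binding domain of *him₄*: the matrix TP, whose subject is Pavel₁.
*Pavel₁* c-commands the pronoun within its binding domain → coindexation would violate Principle B.
*Felix₂*: the pronoun c-commands this R-expression → coindexation would violate Principle C on *Felix₂*.
*Ahmad₃*: the pronoun c-commands this R-expression → coindexation would violate Principle C on *Ahmad₃*.

none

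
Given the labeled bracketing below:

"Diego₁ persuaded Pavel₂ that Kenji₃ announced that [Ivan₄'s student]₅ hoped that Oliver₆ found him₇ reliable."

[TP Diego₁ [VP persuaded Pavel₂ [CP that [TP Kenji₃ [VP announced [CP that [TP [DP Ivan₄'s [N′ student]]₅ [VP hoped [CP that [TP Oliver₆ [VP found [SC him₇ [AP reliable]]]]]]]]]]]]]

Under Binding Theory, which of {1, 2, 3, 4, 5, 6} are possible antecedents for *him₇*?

*him* is a pronoun, so Principle B applies: it must be free in its binding domain.
Binding domain of *him₇*: the embedded TP, whose subject is Oliver₆.
*Diego₁* c-commands the pronoun but from outside its binding domain, and is not c-commanded by it → coindexation permitted.
*Pavel₂* c-commands the pronoun but from outside its binding domain, and is not c-commanded by it → coindexation permitted.
*Kenji₃* c-commands the pronoun but from outside its binding domain, and is not c-commanded by it → coindexation permitted.
*Ivan₄* and the pronoun do not c-command one another → neither Principle B nor Principle C is at stake; coindexation permitted.
*[Ivan₄'s student]₅* c-commands the pronoun but from outside its binding domain, and is not c-commanded by it → coindexation permitted.
*Oliver₆* c-commands the pronoun within its binding domain → coindexation would violate Principle B.

{1, 2, 3, 4, 5}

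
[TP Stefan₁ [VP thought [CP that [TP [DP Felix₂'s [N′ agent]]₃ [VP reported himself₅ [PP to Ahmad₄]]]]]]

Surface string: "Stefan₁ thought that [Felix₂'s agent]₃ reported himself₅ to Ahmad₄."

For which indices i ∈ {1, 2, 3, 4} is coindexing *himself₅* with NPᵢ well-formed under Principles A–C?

*himself* is an anaphor, so Principle A applies: it must be bound in its binding domain.
Binding domain of *himself₅*: the embedded TP, whose subject is [Felix₂'s agent]₃.
*Stefan₁* c-commands the anaphor but is outside its binding domain → cannot satisfy Principle A.
*Felix₂* does not c-command the anaphor → cannot bind it.
*[Felix₂'s agent]₃* c-commands the anaphor within its binding domain → licit binder.
*Ahmad₄* does not c-command the anaphor → cannot bind it.

{3}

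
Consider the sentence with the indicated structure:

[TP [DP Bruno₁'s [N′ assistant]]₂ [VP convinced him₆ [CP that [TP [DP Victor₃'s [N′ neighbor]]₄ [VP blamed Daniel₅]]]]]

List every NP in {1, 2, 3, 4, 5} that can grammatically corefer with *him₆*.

*him* is a pronoun, so Principle B applies: it must be free in its binding domain.
Binding domain of *him₆*: the matrix TP, whose subject is [Bruno₁'s assistant]₂.
*Bruno₁* and the pronoun do not c-command one another → neither Principle B nor Principle C is at stake; coindexation permitted.
*[Bruno₁'s assistant]₂* c-commands the pronoun within its binding domain → coindexation would violate Principle B.
*Victor₃*: the pronoun c-commands this R-expression → coindexation would violate Principle C on *Victor₃*.
*[Victor₃'s neighbor]₄*: the pronoun c-commands this R-expression → coindexation would violate Principle C on *[Victor₃'s neighbor]₄*.
*Daniel₅*: the pronoun c-commands this R-expression → coindexation would violate Principle C on *Daniel₅*.

{1}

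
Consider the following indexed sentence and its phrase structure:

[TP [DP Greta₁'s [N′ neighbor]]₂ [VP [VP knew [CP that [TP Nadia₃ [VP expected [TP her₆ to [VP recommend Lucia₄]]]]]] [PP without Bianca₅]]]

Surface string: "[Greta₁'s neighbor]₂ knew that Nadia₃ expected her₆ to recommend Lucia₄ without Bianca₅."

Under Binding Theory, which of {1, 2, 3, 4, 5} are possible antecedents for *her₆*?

{1, 2, 5}

*her* is a pronoun, so Principle B applies: it must be free in its binding domain.
Binding domain of *her₆*: the embedded TP, whose subject is Nadia₃.
*Greta₁* and the pronoun do not c-command one another → neither Principle B nor Principle C is at stake; coindexation permitted.
*[Greta₁'s neighbor]₂* c-commands the pronoun but from outside its binding domain, and is not c-commanded by it → coindexation permitted.
*Nadia₃* c-commands the pronoun within its binding domain → coindexation would violate Principle B.
*Lucia₄*: the pronoun c-commands this R-expression → coindexation would violate Principle C on *Lucia₄*.
*Bianca₅* and the pronoun do not c-command one another → neither Principle B nor Principle C is at stake; coindexation permitted.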